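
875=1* 875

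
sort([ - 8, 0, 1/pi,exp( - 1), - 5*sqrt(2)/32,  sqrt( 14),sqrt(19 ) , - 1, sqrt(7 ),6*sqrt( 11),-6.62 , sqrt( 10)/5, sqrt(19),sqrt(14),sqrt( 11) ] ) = [ - 8, - 6.62,  -  1,-5*sqrt( 2 ) /32, 0, 1/pi,  exp(  -  1), sqrt(10 ) /5, sqrt(7), sqrt(11 ), sqrt( 14 ),sqrt(14), sqrt(19 ),sqrt( 19 ),6*sqrt (11)]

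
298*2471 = 736358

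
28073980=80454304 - 52380324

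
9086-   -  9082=18168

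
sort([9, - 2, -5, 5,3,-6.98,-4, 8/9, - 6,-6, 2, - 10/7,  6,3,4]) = [ - 6.98,  -  6 , - 6,-5, - 4,-2,- 10/7,  8/9,2,3,3, 4, 5, 6, 9] 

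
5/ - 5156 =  - 1 + 5151/5156 = -0.00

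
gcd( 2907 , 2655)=9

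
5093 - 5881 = -788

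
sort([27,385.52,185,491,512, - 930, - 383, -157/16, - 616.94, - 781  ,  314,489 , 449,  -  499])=[ - 930,- 781, - 616.94,  -  499, - 383,- 157/16,27,185,314, 385.52,  449,489,  491,512 ] 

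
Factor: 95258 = 2^1*47629^1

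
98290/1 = 98290  =  98290.00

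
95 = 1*95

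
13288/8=1661 = 1661.00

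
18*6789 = 122202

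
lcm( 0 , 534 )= 0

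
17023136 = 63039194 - 46016058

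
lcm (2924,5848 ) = 5848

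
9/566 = 9/566=0.02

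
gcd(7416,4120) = 824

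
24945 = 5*4989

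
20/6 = 10/3 = 3.33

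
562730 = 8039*70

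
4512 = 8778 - 4266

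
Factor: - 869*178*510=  - 2^2 * 3^1*5^1*11^1 * 17^1*79^1 * 89^1  =  - 78887820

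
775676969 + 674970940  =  1450647909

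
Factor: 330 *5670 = 1871100 =2^2*3^5 * 5^2 * 7^1*11^1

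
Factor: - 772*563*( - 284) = 123436624 = 2^4*71^1*193^1*563^1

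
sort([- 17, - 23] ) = [-23,- 17 ] 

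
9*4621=41589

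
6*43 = 258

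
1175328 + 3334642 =4509970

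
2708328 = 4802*564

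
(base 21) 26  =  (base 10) 48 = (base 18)2c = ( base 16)30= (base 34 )1e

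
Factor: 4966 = 2^1*13^1*191^1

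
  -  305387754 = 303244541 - 608632295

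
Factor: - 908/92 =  - 23^( - 1 )*227^1 = - 227/23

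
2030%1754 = 276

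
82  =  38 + 44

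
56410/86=655 + 40/43=655.93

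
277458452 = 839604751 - 562146299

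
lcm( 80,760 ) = 1520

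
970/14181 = 970/14181  =  0.07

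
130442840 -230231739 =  - 99788899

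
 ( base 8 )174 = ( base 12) a4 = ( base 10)124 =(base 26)4K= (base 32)3S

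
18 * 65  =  1170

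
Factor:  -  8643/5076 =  - 2881/1692 = - 2^( - 2 ) * 3^( - 2)* 43^1*47^(-1 )*67^1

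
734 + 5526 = 6260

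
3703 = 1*3703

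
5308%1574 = 586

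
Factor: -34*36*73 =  - 89352 = -  2^3 * 3^2*17^1 * 73^1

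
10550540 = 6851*1540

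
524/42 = 12 + 10/21= 12.48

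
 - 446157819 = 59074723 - 505232542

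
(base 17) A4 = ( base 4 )2232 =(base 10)174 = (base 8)256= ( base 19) 93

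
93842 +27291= 121133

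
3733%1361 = 1011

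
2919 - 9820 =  - 6901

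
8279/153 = 54 + 1/9 = 54.11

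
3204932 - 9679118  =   - 6474186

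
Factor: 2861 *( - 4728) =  - 13526808 = - 2^3*3^1 * 197^1*2861^1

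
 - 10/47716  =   - 5/23858 = - 0.00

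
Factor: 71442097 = 59^1 *1210883^1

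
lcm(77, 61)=4697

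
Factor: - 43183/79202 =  - 217/398=- 2^(  -  1)*7^1*31^1*199^( - 1)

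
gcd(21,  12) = 3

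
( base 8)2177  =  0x47f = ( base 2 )10001111111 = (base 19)33b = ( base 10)1151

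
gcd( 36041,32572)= 1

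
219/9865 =219/9865 = 0.02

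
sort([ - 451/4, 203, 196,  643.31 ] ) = [ - 451/4, 196,203, 643.31]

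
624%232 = 160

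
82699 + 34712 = 117411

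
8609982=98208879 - 89598897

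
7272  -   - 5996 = 13268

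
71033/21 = 3382 + 11/21 = 3382.52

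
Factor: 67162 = 2^1*33581^1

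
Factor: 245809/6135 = 3^(- 1 )*5^( - 1)*601^1 = 601/15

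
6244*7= 43708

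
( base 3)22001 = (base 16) d9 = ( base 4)3121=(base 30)77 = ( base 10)217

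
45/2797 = 45/2797 = 0.02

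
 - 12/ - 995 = 12/995 = 0.01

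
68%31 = 6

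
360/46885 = 72/9377 = 0.01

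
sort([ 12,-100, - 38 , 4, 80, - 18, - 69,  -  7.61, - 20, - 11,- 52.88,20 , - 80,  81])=[ - 100, - 80, - 69,-52.88,  -  38, - 20, - 18,-11, - 7.61,4,12,20, 80, 81]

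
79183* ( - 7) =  - 554281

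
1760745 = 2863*615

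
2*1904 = 3808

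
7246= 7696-450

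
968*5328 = 5157504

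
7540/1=7540 = 7540.00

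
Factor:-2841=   -  3^1* 947^1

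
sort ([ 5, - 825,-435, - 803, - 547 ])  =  [ - 825, - 803, - 547, - 435, 5 ]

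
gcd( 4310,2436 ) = 2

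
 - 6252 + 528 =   -  5724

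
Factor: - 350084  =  -2^2*7^1 * 12503^1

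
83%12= 11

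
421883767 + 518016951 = 939900718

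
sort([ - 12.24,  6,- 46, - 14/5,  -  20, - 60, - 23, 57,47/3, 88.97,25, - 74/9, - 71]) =[ - 71, - 60, - 46,-23, - 20, - 12.24,- 74/9, - 14/5, 6, 47/3,25, 57,  88.97 ] 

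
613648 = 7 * 87664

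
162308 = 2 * 81154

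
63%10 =3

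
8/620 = 2/155 =0.01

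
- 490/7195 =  - 1 + 1341/1439 = -  0.07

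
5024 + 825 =5849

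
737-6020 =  - 5283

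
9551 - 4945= 4606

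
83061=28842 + 54219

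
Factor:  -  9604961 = - 23^1  *  179^1*2333^1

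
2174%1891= 283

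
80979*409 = 33120411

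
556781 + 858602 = 1415383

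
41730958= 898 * 46471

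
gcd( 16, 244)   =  4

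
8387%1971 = 503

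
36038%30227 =5811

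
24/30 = 4/5 = 0.80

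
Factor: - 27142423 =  - 7^2*11^1*37^1*1361^1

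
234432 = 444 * 528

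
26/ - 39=-2/3  =  -0.67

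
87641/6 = 87641/6 = 14606.83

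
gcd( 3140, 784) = 4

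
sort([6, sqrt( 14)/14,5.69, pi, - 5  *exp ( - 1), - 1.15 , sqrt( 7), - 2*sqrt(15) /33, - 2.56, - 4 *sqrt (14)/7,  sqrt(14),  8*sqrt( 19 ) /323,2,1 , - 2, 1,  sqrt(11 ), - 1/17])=[ - 2.56 , - 4*sqrt( 14 ) /7, - 2, - 5*exp( - 1 ), - 1.15, -2*sqrt( 15 ) /33 , - 1/17,8*sqrt( 19 )/323,sqrt( 14 ) /14, 1,  1,  2,sqrt( 7), pi,sqrt(11), sqrt (14),5.69, 6]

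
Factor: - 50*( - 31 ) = 1550 = 2^1*5^2*31^1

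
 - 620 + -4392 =  -  5012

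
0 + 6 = 6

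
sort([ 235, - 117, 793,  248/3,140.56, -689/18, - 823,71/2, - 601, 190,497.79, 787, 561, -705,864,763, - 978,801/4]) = [-978,-823,- 705, - 601, -117, - 689/18,71/2,248/3, 140.56, 190,801/4,235,497.79, 561, 763, 787,793, 864] 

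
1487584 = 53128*28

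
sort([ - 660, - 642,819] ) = [ - 660, - 642,819]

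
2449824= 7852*312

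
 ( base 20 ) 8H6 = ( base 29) 468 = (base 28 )4ei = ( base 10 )3546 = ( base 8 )6732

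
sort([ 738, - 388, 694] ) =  [ - 388,694,738]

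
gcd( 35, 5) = 5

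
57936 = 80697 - 22761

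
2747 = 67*41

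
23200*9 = 208800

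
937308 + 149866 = 1087174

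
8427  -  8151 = 276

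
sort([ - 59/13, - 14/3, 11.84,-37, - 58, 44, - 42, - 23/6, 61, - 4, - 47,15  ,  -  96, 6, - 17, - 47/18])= [ - 96, - 58, - 47 ,- 42, - 37, - 17, - 14/3, - 59/13, - 4,-23/6,-47/18,6 , 11.84, 15 , 44, 61]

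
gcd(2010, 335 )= 335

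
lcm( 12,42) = 84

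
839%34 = 23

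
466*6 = 2796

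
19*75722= 1438718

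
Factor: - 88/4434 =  - 2^2*3^(-1)*11^1*739^( - 1) =-44/2217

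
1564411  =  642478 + 921933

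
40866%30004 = 10862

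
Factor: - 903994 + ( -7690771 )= - 5^1*271^1*6343^1 = - 8594765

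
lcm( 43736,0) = 0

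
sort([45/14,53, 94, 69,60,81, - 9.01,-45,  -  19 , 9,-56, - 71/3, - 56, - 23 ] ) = [ - 56,-56, - 45, - 71/3, - 23, - 19, - 9.01, 45/14,  9, 53, 60, 69, 81, 94 ] 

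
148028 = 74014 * 2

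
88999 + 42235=131234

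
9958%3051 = 805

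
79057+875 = 79932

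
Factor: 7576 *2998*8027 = 182316030896 = 2^4*23^1*349^1*947^1* 1499^1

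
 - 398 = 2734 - 3132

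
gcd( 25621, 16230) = 1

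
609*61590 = 37508310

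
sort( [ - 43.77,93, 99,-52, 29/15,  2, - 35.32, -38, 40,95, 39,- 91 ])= [ - 91,-52, - 43.77, - 38, - 35.32, 29/15, 2,39, 40,  93, 95 , 99 ] 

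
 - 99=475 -574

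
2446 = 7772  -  5326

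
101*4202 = 424402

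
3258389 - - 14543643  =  17802032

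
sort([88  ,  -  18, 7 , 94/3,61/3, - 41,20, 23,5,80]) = [ - 41, - 18,5,7,20,  61/3,23,94/3, 80, 88]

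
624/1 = 624=624.00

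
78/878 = 39/439 = 0.09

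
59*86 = 5074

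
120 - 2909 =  - 2789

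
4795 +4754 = 9549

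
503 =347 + 156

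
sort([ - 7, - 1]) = [ - 7, - 1]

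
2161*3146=6798506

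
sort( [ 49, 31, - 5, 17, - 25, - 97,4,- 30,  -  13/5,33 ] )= [ - 97, - 30, - 25,-5,-13/5 , 4, 17 , 31, 33, 49 ] 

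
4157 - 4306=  - 149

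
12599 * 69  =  869331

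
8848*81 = 716688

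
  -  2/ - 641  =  2/641 = 0.00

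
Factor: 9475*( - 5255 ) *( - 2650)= 2^1*5^5*53^1*379^1*1051^1  =  131946481250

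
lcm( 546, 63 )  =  1638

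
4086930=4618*885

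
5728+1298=7026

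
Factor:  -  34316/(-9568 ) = 373/104 = 2^( - 3)*13^( - 1)*373^1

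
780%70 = 10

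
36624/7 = 5232 = 5232.00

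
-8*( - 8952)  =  71616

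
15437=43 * 359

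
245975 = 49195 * 5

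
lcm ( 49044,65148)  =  4364916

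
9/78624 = 1/8736 = 0.00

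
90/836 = 45/418  =  0.11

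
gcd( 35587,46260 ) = 1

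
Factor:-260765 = - 5^1*52153^1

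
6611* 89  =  588379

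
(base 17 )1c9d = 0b10000101100011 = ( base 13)3b76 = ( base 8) 20543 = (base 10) 8547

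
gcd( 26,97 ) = 1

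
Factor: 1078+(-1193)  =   - 5^1 * 23^1 =- 115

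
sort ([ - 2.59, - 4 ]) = [ - 4,-2.59]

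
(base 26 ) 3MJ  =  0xa3b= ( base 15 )b99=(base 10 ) 2619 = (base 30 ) 2r9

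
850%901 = 850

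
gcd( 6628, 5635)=1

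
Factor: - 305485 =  - 5^1*107^1*571^1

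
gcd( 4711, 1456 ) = 7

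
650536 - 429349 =221187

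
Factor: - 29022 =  - 2^1*3^1*7^1*691^1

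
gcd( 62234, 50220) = 2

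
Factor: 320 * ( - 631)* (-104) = 20999680 = 2^9*5^1 * 13^1 * 631^1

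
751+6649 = 7400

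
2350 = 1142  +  1208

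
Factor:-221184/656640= -32/95 = -2^5*5^ (- 1 ) * 19^( - 1 )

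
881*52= 45812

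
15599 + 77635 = 93234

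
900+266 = 1166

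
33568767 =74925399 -41356632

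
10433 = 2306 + 8127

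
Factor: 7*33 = 231=3^1*7^1 * 11^1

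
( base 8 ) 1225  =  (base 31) LA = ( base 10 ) 661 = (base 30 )M1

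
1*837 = 837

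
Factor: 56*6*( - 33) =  - 2^4*3^2*7^1 * 11^1 = - 11088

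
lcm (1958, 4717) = 103774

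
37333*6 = 223998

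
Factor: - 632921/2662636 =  - 2^( - 2) * 463^1*1367^1*665659^( - 1) 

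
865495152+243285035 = 1108780187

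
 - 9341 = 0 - 9341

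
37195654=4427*8402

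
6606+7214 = 13820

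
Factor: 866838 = 2^1 * 3^1 *7^1*20639^1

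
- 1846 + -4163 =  -6009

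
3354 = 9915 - 6561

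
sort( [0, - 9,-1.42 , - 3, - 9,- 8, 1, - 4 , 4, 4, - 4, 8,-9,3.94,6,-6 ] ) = [ - 9,- 9,-9, - 8, - 6, - 4, - 4, - 3, - 1.42,0, 1, 3.94,4,4,6,8] 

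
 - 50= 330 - 380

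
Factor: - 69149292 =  - 2^2*3^1 * 83^1*69427^1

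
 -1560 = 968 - 2528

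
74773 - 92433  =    -  17660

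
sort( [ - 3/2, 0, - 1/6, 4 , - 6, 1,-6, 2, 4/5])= [  -  6,-6,-3/2, - 1/6 , 0  ,  4/5,1,2, 4 ]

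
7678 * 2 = 15356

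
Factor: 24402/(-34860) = - 2^( - 1 )*5^ ( - 1 )*7^1 = - 7/10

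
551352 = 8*68919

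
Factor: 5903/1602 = 2^( - 1)*3^(- 2 )*89^( - 1)*5903^1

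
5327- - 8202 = 13529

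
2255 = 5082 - 2827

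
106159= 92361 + 13798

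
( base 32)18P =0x519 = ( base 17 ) 48d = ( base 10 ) 1305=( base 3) 1210100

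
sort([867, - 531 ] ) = [ - 531, 867]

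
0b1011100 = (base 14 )68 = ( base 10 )92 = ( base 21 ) 48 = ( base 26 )3E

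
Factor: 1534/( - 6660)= -767/3330 = - 2^ ( - 1) * 3^( - 2) * 5^( - 1)*13^1 * 37^(-1 )*59^1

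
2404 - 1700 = 704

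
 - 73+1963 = 1890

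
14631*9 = 131679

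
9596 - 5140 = 4456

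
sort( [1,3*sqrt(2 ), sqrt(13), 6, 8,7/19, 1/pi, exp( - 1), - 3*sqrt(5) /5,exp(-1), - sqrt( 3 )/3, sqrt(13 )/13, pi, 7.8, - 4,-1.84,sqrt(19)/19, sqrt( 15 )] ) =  [ - 4 , - 1.84, - 3*sqrt(5 )/5, - sqrt( 3)/3, sqrt(19)/19, sqrt(13)/13, 1/pi, exp( - 1), exp( - 1), 7/19, 1,pi,  sqrt (13),sqrt( 15), 3*sqrt( 2),6, 7.8 , 8 ] 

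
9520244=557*17092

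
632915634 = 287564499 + 345351135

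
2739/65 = 2739/65 = 42.14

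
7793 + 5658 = 13451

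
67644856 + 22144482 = 89789338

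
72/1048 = 9/131 = 0.07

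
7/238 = 1/34 =0.03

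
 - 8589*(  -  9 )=77301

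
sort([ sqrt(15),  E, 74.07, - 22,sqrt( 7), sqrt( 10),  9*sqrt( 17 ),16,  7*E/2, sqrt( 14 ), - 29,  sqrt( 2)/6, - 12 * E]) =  [ - 12 * E, - 29, - 22, sqrt( 2)/6,sqrt(7),  E, sqrt( 10 ), sqrt (14), sqrt( 15), 7*E/2, 16, 9*sqrt (17),74.07]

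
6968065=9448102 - 2480037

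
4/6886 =2/3443 = 0.00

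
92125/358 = 257 + 119/358=257.33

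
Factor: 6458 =2^1*3229^1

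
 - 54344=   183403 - 237747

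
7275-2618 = 4657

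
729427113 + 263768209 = 993195322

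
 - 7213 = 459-7672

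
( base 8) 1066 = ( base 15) 27b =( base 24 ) NE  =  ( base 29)jf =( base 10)566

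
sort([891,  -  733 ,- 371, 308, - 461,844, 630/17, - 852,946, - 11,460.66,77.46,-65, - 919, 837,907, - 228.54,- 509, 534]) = [ - 919,  -  852, - 733, - 509,  -  461, - 371,-228.54, - 65, -11, 630/17,77.46,308,460.66, 534, 837, 844,891,907,946] 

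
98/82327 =14/11761 = 0.00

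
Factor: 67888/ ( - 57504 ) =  - 2^( - 1)*3^(-1 )*599^( - 1)*4243^1 = - 4243/3594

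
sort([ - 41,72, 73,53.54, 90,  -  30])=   [-41, - 30,53.54, 72, 73,90] 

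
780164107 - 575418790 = 204745317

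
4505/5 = 901= 901.00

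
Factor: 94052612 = 2^2*23^1*83^1 *109^1  *113^1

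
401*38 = 15238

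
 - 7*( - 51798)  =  362586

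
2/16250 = 1/8125= 0.00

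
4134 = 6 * 689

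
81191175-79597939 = 1593236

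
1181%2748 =1181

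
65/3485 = 13/697 = 0.02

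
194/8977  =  194/8977 = 0.02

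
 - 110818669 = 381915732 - 492734401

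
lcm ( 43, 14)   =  602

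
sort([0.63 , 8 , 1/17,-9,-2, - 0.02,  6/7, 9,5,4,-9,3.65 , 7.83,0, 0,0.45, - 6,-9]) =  [-9,  -  9 ,-9,-6,- 2,-0.02, 0 , 0,  1/17, 0.45  ,  0.63,6/7, 3.65, 4, 5,7.83, 8, 9 ]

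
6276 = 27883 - 21607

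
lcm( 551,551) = 551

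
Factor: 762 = 2^1 * 3^1*127^1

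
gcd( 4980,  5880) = 60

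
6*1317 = 7902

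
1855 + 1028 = 2883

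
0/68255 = 0= 0.00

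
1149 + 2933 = 4082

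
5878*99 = 581922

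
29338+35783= 65121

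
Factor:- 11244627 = - 3^2 * 1249403^1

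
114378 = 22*5199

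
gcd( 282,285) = 3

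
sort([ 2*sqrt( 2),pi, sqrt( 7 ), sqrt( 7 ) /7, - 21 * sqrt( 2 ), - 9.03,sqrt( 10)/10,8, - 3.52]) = [ -21*sqrt(2), -9.03, - 3.52, sqrt( 10) /10,sqrt( 7)/7,sqrt( 7), 2*sqrt( 2),pi,8]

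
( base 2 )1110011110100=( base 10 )7412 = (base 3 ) 101011112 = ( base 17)18B0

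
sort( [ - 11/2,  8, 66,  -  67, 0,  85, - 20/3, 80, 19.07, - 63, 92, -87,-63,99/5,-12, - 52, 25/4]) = [ - 87,  -  67,  -  63 , - 63, - 52,-12,-20/3,- 11/2, 0, 25/4, 8,19.07,99/5, 66,  80, 85, 92]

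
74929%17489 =4973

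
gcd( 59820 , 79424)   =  4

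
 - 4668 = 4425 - 9093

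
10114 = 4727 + 5387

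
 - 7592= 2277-9869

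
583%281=21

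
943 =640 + 303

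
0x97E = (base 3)10100000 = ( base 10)2430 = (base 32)2BU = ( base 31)2gc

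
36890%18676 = 18214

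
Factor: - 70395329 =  - 70395329^1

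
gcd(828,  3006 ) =18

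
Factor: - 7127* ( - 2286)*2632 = 42881391504 = 2^4*3^2*7^1*47^1 *127^1*7127^1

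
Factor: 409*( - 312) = -127608  =  -  2^3*3^1*13^1*409^1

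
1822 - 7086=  - 5264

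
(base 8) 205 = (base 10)133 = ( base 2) 10000101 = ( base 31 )49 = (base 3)11221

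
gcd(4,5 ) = 1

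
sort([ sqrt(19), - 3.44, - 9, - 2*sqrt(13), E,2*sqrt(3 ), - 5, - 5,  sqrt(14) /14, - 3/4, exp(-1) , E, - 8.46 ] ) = [ - 9,-8.46, - 2*sqrt( 13) , - 5,- 5,-3.44, - 3/4,  sqrt(14 )/14,exp(-1 ),E,  E,2*sqrt(3 ),  sqrt(19)]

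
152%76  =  0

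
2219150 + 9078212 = 11297362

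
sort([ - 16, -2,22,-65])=[-65,-16, - 2, 22 ] 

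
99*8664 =857736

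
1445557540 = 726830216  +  718727324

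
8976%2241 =12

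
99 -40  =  59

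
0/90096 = 0 = 0.00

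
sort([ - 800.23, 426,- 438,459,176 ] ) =[ - 800.23,-438  ,  176, 426, 459] 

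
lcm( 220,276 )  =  15180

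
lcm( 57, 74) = 4218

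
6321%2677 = 967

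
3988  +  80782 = 84770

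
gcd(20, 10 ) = 10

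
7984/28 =285 + 1/7  =  285.14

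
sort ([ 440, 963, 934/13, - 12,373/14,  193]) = [-12, 373/14,934/13,193,  440, 963]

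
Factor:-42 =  - 2^1*3^1*7^1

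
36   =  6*6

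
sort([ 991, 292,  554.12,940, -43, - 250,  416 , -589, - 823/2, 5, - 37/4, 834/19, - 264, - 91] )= [-589, - 823/2,-264, - 250,-91,-43 , - 37/4,5 , 834/19 , 292,416,  554.12,  940, 991 ] 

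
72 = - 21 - -93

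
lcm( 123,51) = 2091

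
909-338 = 571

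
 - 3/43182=  -  1/14394= - 0.00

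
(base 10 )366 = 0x16E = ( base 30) C6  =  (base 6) 1410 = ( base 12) 266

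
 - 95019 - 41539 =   -  136558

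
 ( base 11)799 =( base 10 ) 955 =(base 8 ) 1673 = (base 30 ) 11p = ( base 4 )32323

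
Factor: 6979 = 7^1*997^1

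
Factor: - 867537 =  - 3^3*11^1 * 23^1 * 127^1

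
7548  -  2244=5304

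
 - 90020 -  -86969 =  - 3051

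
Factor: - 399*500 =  - 199500= - 2^2 * 3^1*5^3*7^1*19^1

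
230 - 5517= -5287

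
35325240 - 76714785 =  -41389545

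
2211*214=473154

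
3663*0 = 0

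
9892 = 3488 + 6404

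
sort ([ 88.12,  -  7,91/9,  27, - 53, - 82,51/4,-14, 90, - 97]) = [  -  97,-82,-53, -14, -7 , 91/9,51/4,27, 88.12,  90]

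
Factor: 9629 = 9629^1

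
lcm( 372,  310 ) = 1860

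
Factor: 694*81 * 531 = 29849634 = 2^1*  3^6*59^1*347^1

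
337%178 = 159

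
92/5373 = 92/5373 = 0.02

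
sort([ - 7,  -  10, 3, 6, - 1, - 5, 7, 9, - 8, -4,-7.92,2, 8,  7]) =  [ - 10, - 8, - 7.92,-7, - 5, - 4  , - 1, 2, 3, 6,7 , 7 , 8, 9 ] 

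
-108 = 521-629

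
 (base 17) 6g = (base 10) 118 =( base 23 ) 53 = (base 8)166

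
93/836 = 93/836 = 0.11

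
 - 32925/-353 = 32925/353 = 93.27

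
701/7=100 + 1/7 = 100.14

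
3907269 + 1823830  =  5731099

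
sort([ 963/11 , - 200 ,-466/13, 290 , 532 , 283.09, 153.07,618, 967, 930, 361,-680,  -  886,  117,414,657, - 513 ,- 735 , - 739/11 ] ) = [ - 886, - 735,- 680, -513,-200, -739/11, - 466/13, 963/11,117 , 153.07,283.09, 290, 361,414, 532,618,657, 930, 967 ]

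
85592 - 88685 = - 3093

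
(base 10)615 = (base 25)OF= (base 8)1147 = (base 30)kf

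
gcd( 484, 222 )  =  2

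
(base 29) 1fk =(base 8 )2420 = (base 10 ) 1296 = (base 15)5B6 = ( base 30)1d6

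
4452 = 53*84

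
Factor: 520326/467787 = 822/739 = 2^1*3^1 * 137^1 * 739^( - 1)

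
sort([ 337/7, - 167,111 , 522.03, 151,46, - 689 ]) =[  -  689, - 167,46, 337/7,111,151,  522.03 ] 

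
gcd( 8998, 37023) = 1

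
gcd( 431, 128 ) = 1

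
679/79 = 679/79 = 8.59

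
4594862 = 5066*907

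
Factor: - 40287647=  - 40287647^1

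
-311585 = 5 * (-62317 ) 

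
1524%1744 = 1524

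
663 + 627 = 1290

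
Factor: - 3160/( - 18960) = 2^( - 1)*3^( - 1) =1/6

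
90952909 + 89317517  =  180270426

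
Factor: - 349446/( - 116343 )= 838/279 = 2^1*3^( - 2 )*31^(- 1)*419^1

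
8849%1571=994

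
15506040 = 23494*660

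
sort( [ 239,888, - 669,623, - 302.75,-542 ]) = [ - 669, - 542,- 302.75,  239, 623 , 888]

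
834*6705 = 5591970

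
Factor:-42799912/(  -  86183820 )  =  10699978/21545955 = 2^1* 3^(  -  2) *5^( - 1 ) * 521^ ( - 1 ) *919^(-1 )*5349989^1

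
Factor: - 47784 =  - 2^3*3^1*11^1*181^1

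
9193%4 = 1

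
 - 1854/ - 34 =54+9/17 = 54.53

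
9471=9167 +304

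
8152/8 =1019 = 1019.00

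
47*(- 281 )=  -  13207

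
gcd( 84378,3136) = 98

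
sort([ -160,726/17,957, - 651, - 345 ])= [- 651, - 345, - 160 , 726/17,  957 ] 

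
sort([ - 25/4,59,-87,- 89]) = [ -89,-87, - 25/4,59]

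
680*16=10880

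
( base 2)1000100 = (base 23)2m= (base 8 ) 104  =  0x44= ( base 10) 68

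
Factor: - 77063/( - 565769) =7^1*101^1 * 109^1*565769^( - 1)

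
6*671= 4026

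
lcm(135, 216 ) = 1080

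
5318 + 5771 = 11089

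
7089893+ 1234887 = 8324780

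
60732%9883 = 1434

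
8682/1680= 5  +  47/280=5.17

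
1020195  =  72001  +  948194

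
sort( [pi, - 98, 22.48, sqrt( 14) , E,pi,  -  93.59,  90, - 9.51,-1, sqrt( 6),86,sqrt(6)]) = [ - 98, -93.59,-9.51, - 1,sqrt( 6 ),sqrt( 6 ), E,pi, pi, sqrt( 14 ),22.48,86, 90] 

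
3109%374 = 117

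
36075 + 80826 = 116901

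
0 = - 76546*0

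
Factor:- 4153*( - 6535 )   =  27139855 = 5^1 * 1307^1*4153^1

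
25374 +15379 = 40753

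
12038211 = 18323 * 657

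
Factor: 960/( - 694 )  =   -2^5*3^1 * 5^1*347^(  -  1) =- 480/347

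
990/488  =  2 + 7/244 = 2.03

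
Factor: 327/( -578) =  - 2^( - 1)*3^1*17^( - 2)*109^1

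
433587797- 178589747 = 254998050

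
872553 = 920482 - 47929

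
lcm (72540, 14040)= 435240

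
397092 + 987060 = 1384152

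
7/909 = 7/909 = 0.01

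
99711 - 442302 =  -342591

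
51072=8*6384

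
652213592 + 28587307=680800899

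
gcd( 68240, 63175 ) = 5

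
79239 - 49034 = 30205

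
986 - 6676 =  -5690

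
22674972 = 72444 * 313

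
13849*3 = 41547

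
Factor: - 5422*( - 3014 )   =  16341908 = 2^2*11^1*137^1*2711^1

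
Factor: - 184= - 2^3*23^1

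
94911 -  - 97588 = 192499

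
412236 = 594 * 694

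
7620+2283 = 9903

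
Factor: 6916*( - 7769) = -2^2*7^1 * 13^1*17^1*19^1*457^1= - 53730404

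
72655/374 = 6605/34 = 194.26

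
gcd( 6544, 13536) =16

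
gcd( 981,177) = 3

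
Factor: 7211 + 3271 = 10482 = 2^1*3^1* 1747^1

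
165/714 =55/238 = 0.23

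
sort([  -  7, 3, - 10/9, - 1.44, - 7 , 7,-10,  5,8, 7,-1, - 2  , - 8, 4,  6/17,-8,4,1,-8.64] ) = [ - 10, - 8.64,-8,-8 , - 7,-7, - 2, - 1.44,-10/9, - 1, 6/17, 1,  3 , 4,4, 5,  7,7,  8]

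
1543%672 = 199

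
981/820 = 981/820 = 1.20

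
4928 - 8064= -3136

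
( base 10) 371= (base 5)2441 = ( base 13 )227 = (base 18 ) 12B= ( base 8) 563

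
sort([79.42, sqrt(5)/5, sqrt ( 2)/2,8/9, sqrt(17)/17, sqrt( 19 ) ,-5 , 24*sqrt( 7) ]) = [-5 , sqrt( 17) /17,sqrt( 5 )/5,sqrt( 2 ) /2,8/9, sqrt(19), 24 * sqrt(7),  79.42]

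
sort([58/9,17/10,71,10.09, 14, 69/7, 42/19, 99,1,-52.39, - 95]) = [ - 95,  -  52.39,1, 17/10, 42/19,58/9,69/7, 10.09,14,71, 99] 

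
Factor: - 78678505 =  - 5^1*379^1*  41519^1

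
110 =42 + 68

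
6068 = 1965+4103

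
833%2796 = 833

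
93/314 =93/314= 0.30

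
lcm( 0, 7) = 0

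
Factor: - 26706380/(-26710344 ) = 6676595/6677586 = 2^( - 1)*3^( - 3 )*5^1*31^ ( - 1)*3989^(-1)*1335319^1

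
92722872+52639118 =145361990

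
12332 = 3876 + 8456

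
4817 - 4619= 198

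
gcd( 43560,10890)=10890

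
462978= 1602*289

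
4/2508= 1/627 = 0.00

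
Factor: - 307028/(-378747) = 2^2*3^(-2)*42083^( - 1)*76757^1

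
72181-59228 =12953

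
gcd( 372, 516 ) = 12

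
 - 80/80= - 1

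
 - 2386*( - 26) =62036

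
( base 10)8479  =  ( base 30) 9CJ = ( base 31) 8pg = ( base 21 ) J4G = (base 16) 211f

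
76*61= 4636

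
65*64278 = 4178070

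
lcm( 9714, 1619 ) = 9714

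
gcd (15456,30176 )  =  736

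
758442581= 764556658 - 6114077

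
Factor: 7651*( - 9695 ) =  - 74176445=- 5^1*7^2*277^1* 1093^1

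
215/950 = 43/190 = 0.23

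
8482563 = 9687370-1204807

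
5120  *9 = 46080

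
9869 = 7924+1945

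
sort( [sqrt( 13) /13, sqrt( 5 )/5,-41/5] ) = [-41/5,sqrt( 13) /13,  sqrt(5) /5 ] 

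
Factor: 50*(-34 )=- 1700 = - 2^2*5^2 * 17^1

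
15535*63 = 978705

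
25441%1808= 129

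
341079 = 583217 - 242138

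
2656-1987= 669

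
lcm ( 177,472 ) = 1416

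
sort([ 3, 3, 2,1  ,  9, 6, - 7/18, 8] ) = [ - 7/18, 1,2,  3, 3, 6, 8, 9]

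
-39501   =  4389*( - 9)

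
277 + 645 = 922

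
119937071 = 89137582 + 30799489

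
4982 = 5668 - 686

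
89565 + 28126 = 117691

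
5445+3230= 8675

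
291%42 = 39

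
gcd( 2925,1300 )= 325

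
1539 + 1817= 3356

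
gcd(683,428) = 1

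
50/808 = 25/404 = 0.06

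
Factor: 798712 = 2^3*99839^1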